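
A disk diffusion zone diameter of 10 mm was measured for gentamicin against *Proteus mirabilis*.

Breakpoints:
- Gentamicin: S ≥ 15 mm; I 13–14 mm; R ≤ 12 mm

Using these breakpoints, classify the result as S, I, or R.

Gentamicin (10 mm) ≤ 12 mm → resistant

R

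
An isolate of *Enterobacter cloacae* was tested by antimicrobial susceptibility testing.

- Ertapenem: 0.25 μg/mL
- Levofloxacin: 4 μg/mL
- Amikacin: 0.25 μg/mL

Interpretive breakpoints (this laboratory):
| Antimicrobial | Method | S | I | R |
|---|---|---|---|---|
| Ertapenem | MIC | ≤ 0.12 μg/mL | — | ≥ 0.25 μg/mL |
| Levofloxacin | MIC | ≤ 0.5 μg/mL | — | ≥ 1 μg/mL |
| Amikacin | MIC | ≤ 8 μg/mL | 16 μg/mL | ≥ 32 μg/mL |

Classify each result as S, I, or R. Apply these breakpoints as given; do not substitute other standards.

R, R, S

Ertapenem (0.25 μg/mL) ≥ 0.25 μg/mL → Resistant
Levofloxacin 4 μg/mL: ≥ 1 μg/mL — Resistant
Amikacin 0.25 μg/mL: ≤ 8 μg/mL → S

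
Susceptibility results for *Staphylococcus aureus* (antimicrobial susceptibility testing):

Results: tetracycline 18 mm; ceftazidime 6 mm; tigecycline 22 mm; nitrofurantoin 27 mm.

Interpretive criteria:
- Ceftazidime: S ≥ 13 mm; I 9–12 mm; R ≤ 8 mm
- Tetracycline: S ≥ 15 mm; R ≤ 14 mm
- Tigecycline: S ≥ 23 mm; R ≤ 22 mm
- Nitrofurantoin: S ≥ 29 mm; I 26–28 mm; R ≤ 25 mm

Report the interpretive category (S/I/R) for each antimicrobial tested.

Tetracycline 18 mm: ≥ 15 mm — susceptible
Ceftazidime: 6 mm is ≤ 8 mm — R
Tigecycline 22 mm: ≤ 22 mm ⇒ R
Nitrofurantoin 27 mm: in 26–28 mm → I

S, R, R, I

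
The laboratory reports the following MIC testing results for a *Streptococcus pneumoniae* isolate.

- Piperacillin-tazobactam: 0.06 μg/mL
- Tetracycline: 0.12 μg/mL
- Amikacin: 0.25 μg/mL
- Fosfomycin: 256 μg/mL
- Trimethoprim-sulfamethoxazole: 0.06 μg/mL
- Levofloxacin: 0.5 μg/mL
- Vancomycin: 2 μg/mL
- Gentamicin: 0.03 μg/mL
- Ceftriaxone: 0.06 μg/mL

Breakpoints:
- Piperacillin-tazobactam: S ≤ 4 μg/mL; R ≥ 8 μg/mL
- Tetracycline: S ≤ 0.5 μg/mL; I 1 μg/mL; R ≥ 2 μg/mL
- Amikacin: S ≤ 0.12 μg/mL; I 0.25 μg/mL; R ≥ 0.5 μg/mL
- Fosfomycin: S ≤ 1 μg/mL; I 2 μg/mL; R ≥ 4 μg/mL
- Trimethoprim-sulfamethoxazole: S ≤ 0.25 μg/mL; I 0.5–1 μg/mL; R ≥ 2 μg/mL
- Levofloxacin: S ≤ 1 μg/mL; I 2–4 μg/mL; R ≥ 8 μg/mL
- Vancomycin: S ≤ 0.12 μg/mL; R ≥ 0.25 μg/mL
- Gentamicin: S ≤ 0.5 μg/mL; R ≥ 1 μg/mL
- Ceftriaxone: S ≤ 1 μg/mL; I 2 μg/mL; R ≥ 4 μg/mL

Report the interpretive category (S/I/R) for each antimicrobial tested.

Piperacillin-tazobactam: 0.06 μg/mL is ≤ 4 μg/mL ⇒ Susceptible
Tetracycline: 0.12 μg/mL is ≤ 0.5 μg/mL — Susceptible
Amikacin (0.25 μg/mL) = 0.25 μg/mL ⇒ Intermediate
Fosfomycin 256 μg/mL: ≥ 4 μg/mL — R
Trimethoprim-sulfamethoxazole 0.06 μg/mL: ≤ 0.25 μg/mL — Susceptible
Levofloxacin (0.5 μg/mL) ≤ 1 μg/mL — S
Vancomycin 2 μg/mL: ≥ 0.25 μg/mL → resistant
Gentamicin 0.03 μg/mL: ≤ 0.5 μg/mL ⇒ Susceptible
Ceftriaxone: 0.06 μg/mL is ≤ 1 μg/mL — Susceptible

S, S, I, R, S, S, R, S, S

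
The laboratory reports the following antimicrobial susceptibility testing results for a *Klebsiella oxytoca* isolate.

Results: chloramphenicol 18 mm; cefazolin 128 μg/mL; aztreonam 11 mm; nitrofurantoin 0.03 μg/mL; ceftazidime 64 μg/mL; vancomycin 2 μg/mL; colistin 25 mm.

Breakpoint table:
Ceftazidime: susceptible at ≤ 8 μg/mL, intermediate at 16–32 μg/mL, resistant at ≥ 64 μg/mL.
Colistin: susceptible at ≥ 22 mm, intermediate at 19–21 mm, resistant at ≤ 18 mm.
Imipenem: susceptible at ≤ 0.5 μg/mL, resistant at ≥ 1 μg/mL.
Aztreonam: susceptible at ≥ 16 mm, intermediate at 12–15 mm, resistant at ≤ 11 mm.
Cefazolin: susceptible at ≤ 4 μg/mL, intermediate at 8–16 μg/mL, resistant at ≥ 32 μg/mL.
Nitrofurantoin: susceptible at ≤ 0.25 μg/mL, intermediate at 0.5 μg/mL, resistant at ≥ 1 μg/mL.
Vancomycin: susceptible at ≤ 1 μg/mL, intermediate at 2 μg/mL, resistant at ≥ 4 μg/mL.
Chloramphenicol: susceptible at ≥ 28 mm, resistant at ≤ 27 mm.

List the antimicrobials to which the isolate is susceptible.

Chloramphenicol 18 mm: ≤ 27 mm — resistant
Cefazolin: 128 μg/mL is ≥ 32 μg/mL → R
Aztreonam (11 mm) ≤ 11 mm → Resistant
Nitrofurantoin: 0.03 μg/mL is ≤ 0.25 μg/mL ⇒ S
Ceftazidime 64 μg/mL: ≥ 64 μg/mL — resistant
Vancomycin 2 μg/mL: = 2 μg/mL → Intermediate
Colistin (25 mm) ≥ 22 mm ⇒ Susceptible

nitrofurantoin, colistin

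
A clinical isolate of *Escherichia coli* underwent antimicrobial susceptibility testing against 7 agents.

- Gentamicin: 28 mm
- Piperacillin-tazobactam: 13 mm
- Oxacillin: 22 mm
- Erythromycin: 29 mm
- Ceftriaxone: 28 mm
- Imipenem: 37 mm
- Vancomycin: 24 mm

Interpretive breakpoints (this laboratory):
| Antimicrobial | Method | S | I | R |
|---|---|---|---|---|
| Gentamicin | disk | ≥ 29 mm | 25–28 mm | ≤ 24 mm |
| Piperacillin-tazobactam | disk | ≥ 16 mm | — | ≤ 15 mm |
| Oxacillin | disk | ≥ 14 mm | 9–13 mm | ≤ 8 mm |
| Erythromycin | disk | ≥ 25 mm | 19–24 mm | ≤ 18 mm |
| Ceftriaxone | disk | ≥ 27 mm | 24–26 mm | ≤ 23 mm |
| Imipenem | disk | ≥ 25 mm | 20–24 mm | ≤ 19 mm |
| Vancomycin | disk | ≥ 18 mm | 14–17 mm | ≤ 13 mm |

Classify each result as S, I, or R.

I, R, S, S, S, S, S

Gentamicin 28 mm: in 25–28 mm → intermediate
Piperacillin-tazobactam (13 mm) ≤ 15 mm — Resistant
Oxacillin (22 mm) ≥ 14 mm — S
Erythromycin (29 mm) ≥ 25 mm — susceptible
Ceftriaxone (28 mm) ≥ 27 mm → susceptible
Imipenem: 37 mm is ≥ 25 mm → S
Vancomycin: 24 mm is ≥ 18 mm ⇒ susceptible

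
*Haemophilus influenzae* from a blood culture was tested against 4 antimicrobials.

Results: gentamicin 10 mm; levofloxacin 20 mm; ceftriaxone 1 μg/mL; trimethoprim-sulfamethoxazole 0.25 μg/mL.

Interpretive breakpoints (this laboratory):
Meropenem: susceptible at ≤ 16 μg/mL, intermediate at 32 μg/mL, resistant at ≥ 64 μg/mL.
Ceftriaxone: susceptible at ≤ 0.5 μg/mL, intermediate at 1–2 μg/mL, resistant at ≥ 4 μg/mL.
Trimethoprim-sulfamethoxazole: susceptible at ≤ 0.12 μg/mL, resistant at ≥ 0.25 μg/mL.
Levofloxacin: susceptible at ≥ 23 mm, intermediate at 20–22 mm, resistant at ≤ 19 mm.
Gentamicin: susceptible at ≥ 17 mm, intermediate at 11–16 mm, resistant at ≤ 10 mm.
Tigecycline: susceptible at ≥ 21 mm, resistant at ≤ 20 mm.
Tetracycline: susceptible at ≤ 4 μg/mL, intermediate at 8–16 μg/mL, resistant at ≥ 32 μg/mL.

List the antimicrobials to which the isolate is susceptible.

Gentamicin 10 mm: ≤ 10 mm ⇒ resistant
Levofloxacin (20 mm) in 20–22 mm ⇒ Intermediate
Ceftriaxone: 1 μg/mL is in 1–2 μg/mL — Intermediate
Trimethoprim-sulfamethoxazole (0.25 μg/mL) ≥ 0.25 μg/mL ⇒ resistant

none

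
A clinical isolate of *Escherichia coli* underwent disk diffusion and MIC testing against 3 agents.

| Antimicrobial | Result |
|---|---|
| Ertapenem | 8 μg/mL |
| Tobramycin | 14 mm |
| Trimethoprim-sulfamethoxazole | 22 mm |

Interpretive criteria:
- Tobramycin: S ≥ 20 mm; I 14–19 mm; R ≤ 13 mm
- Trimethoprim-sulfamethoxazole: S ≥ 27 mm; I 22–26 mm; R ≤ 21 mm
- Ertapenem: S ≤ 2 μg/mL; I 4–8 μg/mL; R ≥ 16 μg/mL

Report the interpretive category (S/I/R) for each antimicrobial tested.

Ertapenem 8 μg/mL: in 4–8 μg/mL ⇒ Intermediate
Tobramycin 14 mm: in 14–19 mm → intermediate
Trimethoprim-sulfamethoxazole (22 mm) in 22–26 mm → Intermediate

I, I, I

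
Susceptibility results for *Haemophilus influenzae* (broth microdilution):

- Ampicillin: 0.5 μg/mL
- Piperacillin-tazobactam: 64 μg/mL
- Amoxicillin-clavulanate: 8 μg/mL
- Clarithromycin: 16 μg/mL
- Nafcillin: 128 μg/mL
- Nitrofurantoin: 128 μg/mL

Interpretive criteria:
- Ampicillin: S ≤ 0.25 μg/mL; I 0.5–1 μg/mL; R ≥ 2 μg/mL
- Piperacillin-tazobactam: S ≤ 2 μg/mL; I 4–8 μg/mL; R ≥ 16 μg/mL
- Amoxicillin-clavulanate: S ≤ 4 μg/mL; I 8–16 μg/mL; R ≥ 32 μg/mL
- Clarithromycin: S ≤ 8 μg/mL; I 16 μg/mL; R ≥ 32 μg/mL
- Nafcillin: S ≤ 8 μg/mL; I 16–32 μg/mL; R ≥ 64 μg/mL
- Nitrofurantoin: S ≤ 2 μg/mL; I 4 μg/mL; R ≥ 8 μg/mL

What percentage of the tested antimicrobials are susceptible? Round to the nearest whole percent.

Ampicillin 0.5 μg/mL: in 0.5–1 μg/mL → intermediate
Piperacillin-tazobactam 64 μg/mL: ≥ 16 μg/mL — resistant
Amoxicillin-clavulanate: 8 μg/mL is in 8–16 μg/mL → intermediate
Clarithromycin (16 μg/mL) = 16 μg/mL → intermediate
Nafcillin (128 μg/mL) ≥ 64 μg/mL — resistant
Nitrofurantoin: 128 μg/mL is ≥ 8 μg/mL → R
Susceptible: 0/6

0%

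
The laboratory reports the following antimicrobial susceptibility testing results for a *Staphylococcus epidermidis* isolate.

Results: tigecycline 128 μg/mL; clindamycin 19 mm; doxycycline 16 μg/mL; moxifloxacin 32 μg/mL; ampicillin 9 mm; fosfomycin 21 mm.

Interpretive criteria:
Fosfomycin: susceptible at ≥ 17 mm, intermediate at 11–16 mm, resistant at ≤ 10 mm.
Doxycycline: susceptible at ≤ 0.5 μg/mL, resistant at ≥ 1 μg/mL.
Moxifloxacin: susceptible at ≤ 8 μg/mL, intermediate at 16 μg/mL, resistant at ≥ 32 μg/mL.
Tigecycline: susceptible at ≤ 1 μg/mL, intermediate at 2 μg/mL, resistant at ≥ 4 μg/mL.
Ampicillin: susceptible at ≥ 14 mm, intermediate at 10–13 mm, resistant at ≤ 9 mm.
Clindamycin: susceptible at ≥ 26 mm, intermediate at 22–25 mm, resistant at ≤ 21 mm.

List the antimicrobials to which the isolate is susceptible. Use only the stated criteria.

fosfomycin

Tigecycline (128 μg/mL) ≥ 4 μg/mL — Resistant
Clindamycin: 19 mm is ≤ 21 mm → R
Doxycycline (16 μg/mL) ≥ 1 μg/mL → R
Moxifloxacin (32 μg/mL) ≥ 32 μg/mL ⇒ Resistant
Ampicillin: 9 mm is ≤ 9 mm ⇒ R
Fosfomycin: 21 mm is ≥ 17 mm ⇒ S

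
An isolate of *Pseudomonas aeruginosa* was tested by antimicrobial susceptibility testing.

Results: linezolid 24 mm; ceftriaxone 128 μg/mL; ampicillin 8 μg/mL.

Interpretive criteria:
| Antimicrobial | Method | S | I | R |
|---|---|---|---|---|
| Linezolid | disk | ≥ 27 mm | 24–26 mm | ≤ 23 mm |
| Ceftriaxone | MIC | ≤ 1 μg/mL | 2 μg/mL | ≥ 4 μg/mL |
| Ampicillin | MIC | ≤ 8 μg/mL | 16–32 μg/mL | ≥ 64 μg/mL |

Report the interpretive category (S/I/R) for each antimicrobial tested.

Linezolid (24 mm) in 24–26 mm → I
Ceftriaxone: 128 μg/mL is ≥ 4 μg/mL ⇒ Resistant
Ampicillin: 8 μg/mL is ≤ 8 μg/mL → Susceptible

I, R, S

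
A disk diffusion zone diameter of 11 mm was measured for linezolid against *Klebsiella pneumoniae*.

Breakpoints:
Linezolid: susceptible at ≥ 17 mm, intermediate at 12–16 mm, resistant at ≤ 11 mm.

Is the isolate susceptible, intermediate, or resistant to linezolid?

Linezolid 11 mm: ≤ 11 mm — resistant

Resistant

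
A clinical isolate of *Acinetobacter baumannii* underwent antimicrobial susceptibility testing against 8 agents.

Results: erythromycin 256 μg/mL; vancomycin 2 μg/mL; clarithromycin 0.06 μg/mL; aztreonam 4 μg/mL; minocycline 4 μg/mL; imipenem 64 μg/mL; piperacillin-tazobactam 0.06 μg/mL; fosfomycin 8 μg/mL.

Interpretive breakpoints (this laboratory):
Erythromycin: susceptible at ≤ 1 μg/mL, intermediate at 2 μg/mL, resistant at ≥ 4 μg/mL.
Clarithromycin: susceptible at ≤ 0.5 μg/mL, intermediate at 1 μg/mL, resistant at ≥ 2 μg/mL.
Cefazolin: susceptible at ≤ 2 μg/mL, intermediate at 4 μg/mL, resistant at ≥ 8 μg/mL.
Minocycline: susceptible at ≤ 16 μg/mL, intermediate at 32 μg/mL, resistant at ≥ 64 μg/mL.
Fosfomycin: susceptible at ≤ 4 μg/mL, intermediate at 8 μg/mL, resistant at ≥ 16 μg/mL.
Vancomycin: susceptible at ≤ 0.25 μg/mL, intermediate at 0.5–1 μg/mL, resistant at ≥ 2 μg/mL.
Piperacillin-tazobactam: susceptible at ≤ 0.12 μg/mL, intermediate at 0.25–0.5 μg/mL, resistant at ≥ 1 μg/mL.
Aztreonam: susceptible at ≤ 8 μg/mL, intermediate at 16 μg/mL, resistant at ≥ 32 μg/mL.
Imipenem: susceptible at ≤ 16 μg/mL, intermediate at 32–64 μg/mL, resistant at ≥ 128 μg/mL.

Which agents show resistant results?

erythromycin, vancomycin

Erythromycin (256 μg/mL) ≥ 4 μg/mL — Resistant
Vancomycin (2 μg/mL) ≥ 2 μg/mL → resistant
Clarithromycin 0.06 μg/mL: ≤ 0.5 μg/mL → susceptible
Aztreonam: 4 μg/mL is ≤ 8 μg/mL ⇒ S
Minocycline 4 μg/mL: ≤ 16 μg/mL — susceptible
Imipenem (64 μg/mL) in 32–64 μg/mL ⇒ intermediate
Piperacillin-tazobactam 0.06 μg/mL: ≤ 0.12 μg/mL ⇒ susceptible
Fosfomycin: 8 μg/mL is = 8 μg/mL ⇒ I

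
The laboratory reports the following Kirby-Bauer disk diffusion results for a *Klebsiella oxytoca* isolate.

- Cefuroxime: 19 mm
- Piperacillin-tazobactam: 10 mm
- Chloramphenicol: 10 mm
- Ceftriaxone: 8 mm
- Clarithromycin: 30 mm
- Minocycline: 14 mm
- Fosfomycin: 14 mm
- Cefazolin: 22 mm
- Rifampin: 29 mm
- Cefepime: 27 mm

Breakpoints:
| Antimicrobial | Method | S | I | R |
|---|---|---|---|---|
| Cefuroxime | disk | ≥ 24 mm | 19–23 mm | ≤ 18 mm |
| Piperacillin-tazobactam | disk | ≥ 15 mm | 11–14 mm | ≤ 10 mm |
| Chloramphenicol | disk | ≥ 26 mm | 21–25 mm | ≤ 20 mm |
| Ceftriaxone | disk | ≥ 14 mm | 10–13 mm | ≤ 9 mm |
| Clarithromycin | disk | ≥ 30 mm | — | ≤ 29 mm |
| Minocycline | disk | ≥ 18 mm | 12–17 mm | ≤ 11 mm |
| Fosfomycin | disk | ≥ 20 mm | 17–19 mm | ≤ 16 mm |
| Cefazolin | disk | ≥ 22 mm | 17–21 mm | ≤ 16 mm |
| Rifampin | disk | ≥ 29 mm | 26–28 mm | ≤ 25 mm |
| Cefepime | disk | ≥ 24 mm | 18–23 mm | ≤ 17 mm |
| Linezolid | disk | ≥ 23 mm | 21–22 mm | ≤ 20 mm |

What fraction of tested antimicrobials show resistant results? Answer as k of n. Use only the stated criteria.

Cefuroxime: 19 mm is in 19–23 mm — I
Piperacillin-tazobactam (10 mm) ≤ 10 mm — resistant
Chloramphenicol (10 mm) ≤ 20 mm ⇒ R
Ceftriaxone: 8 mm is ≤ 9 mm → resistant
Clarithromycin (30 mm) ≥ 30 mm → S
Minocycline 14 mm: in 12–17 mm ⇒ Intermediate
Fosfomycin: 14 mm is ≤ 16 mm ⇒ resistant
Cefazolin (22 mm) ≥ 22 mm — susceptible
Rifampin: 29 mm is ≥ 29 mm ⇒ Susceptible
Cefepime (27 mm) ≥ 24 mm — S
Resistant: 4/10

4 of 10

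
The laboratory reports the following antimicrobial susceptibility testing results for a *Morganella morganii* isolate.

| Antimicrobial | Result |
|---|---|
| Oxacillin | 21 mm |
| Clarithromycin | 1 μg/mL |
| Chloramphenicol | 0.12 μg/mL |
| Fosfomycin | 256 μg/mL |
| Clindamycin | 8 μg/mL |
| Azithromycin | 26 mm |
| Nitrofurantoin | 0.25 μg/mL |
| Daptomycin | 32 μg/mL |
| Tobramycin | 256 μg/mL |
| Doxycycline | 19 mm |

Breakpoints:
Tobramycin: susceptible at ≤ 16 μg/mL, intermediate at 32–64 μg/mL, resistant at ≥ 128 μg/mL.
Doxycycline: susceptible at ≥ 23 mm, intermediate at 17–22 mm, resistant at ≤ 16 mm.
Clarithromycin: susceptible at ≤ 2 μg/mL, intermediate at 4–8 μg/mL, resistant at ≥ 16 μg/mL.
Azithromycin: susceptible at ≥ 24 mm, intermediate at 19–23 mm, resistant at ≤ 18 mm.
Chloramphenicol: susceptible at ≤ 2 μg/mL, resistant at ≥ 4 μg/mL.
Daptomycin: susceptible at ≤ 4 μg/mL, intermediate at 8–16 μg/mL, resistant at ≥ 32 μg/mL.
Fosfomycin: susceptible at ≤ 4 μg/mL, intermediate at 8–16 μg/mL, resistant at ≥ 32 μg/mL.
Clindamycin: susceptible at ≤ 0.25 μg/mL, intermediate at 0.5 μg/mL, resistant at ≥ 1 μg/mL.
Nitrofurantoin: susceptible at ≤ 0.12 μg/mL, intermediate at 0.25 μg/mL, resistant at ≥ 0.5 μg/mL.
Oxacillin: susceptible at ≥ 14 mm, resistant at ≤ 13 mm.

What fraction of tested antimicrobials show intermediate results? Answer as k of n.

Oxacillin (21 mm) ≥ 14 mm → Susceptible
Clarithromycin (1 μg/mL) ≤ 2 μg/mL → S
Chloramphenicol (0.12 μg/mL) ≤ 2 μg/mL → S
Fosfomycin (256 μg/mL) ≥ 32 μg/mL — R
Clindamycin 8 μg/mL: ≥ 1 μg/mL → R
Azithromycin 26 mm: ≥ 24 mm — susceptible
Nitrofurantoin (0.25 μg/mL) = 0.25 μg/mL — Intermediate
Daptomycin (32 μg/mL) ≥ 32 μg/mL — Resistant
Tobramycin: 256 μg/mL is ≥ 128 μg/mL — resistant
Doxycycline: 19 mm is in 17–22 mm — intermediate
Intermediate: 2/10

2 of 10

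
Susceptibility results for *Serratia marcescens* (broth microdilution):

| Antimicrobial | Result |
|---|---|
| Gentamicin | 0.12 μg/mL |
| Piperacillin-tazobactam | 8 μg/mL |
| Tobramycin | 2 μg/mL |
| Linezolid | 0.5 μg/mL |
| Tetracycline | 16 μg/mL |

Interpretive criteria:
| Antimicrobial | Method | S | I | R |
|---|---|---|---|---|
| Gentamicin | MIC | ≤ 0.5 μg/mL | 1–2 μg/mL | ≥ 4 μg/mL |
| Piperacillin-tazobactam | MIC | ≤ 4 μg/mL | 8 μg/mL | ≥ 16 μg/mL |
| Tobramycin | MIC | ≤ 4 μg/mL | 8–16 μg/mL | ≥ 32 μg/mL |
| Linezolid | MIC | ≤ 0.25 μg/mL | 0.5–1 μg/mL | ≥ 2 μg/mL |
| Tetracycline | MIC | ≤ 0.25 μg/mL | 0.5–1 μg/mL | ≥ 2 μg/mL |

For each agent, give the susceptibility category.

Gentamicin (0.12 μg/mL) ≤ 0.5 μg/mL → Susceptible
Piperacillin-tazobactam 8 μg/mL: = 8 μg/mL ⇒ I
Tobramycin 2 μg/mL: ≤ 4 μg/mL ⇒ S
Linezolid: 0.5 μg/mL is in 0.5–1 μg/mL → Intermediate
Tetracycline (16 μg/mL) ≥ 2 μg/mL ⇒ resistant

S, I, S, I, R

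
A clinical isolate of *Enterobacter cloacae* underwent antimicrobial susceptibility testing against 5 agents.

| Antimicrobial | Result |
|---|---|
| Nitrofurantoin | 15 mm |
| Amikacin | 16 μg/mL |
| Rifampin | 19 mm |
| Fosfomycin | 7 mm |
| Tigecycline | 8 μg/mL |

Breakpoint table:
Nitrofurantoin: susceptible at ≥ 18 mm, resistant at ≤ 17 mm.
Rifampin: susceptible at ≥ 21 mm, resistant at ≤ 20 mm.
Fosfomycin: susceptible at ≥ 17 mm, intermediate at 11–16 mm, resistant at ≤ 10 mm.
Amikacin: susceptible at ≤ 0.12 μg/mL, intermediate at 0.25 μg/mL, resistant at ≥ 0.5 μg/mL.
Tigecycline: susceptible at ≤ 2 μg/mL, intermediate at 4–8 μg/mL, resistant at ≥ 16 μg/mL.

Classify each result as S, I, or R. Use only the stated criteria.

Nitrofurantoin 15 mm: ≤ 17 mm — R
Amikacin 16 μg/mL: ≥ 0.5 μg/mL — R
Rifampin: 19 mm is ≤ 20 mm ⇒ resistant
Fosfomycin 7 mm: ≤ 10 mm — Resistant
Tigecycline: 8 μg/mL is in 4–8 μg/mL — Intermediate

R, R, R, R, I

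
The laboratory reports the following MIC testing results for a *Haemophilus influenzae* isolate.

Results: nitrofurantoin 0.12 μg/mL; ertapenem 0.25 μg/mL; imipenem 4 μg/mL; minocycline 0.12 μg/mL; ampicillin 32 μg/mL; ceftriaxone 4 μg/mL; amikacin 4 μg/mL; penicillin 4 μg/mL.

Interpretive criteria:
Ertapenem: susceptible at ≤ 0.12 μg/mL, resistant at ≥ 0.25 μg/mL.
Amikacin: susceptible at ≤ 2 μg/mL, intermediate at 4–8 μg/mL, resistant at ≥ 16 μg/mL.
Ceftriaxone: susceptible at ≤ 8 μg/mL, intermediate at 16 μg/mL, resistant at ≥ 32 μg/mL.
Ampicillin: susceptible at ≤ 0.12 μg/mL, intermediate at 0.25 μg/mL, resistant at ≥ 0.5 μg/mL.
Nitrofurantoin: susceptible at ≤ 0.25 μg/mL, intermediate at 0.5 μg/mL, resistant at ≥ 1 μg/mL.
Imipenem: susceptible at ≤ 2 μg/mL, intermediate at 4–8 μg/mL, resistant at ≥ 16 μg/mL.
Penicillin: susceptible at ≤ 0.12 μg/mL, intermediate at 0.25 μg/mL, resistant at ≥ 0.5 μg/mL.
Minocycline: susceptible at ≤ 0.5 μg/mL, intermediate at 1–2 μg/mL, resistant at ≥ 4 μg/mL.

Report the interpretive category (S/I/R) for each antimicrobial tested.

Nitrofurantoin: 0.12 μg/mL is ≤ 0.25 μg/mL ⇒ Susceptible
Ertapenem 0.25 μg/mL: ≥ 0.25 μg/mL ⇒ resistant
Imipenem (4 μg/mL) in 4–8 μg/mL — Intermediate
Minocycline: 0.12 μg/mL is ≤ 0.5 μg/mL → susceptible
Ampicillin 32 μg/mL: ≥ 0.5 μg/mL — Resistant
Ceftriaxone 4 μg/mL: ≤ 8 μg/mL — S
Amikacin: 4 μg/mL is in 4–8 μg/mL → intermediate
Penicillin 4 μg/mL: ≥ 0.5 μg/mL — R

S, R, I, S, R, S, I, R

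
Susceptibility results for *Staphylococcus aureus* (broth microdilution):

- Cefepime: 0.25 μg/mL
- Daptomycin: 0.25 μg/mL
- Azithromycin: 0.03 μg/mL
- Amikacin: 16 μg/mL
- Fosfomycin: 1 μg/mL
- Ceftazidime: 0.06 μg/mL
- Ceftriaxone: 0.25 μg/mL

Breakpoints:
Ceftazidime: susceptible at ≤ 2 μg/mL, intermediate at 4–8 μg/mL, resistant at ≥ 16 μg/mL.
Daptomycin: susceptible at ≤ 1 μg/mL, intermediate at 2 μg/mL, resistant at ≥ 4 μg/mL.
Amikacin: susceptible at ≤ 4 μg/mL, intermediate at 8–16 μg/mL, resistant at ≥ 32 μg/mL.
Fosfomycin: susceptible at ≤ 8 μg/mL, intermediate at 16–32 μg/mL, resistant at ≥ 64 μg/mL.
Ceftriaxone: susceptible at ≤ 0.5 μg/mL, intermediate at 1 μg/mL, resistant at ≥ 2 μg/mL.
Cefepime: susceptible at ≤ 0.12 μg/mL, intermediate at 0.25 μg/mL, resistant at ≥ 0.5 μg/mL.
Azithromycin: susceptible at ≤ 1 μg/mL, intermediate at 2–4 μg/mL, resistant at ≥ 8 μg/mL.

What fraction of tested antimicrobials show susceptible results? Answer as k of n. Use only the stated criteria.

Cefepime 0.25 μg/mL: = 0.25 μg/mL → intermediate
Daptomycin: 0.25 μg/mL is ≤ 1 μg/mL — Susceptible
Azithromycin (0.03 μg/mL) ≤ 1 μg/mL → Susceptible
Amikacin 16 μg/mL: in 8–16 μg/mL → intermediate
Fosfomycin (1 μg/mL) ≤ 8 μg/mL ⇒ Susceptible
Ceftazidime: 0.06 μg/mL is ≤ 2 μg/mL — susceptible
Ceftriaxone 0.25 μg/mL: ≤ 0.5 μg/mL — S
Susceptible: 5/7

5 of 7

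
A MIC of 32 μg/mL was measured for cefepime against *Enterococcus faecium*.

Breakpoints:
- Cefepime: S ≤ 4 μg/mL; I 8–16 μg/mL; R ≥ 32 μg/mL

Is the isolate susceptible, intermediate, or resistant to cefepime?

Cefepime 32 μg/mL: ≥ 32 μg/mL — resistant

R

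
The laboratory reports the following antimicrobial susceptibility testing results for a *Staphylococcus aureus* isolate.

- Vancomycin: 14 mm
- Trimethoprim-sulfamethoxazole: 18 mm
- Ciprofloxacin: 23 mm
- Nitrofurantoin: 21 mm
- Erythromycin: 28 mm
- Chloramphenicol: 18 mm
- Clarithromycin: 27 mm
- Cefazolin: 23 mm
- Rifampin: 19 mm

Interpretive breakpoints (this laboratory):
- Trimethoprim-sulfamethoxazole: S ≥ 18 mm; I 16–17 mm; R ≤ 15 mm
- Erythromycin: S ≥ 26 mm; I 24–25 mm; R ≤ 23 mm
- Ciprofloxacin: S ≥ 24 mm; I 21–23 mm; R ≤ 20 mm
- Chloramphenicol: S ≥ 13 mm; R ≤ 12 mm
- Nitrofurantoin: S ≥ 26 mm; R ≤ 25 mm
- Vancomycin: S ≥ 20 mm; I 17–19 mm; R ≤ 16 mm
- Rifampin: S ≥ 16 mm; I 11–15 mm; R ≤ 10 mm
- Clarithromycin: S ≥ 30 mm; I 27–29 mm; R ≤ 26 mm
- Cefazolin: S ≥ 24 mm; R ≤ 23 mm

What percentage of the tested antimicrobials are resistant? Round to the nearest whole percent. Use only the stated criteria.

33%

Vancomycin 14 mm: ≤ 16 mm — R
Trimethoprim-sulfamethoxazole: 18 mm is ≥ 18 mm ⇒ Susceptible
Ciprofloxacin (23 mm) in 21–23 mm → intermediate
Nitrofurantoin 21 mm: ≤ 25 mm ⇒ resistant
Erythromycin 28 mm: ≥ 26 mm ⇒ Susceptible
Chloramphenicol 18 mm: ≥ 13 mm — susceptible
Clarithromycin: 27 mm is in 27–29 mm — Intermediate
Cefazolin: 23 mm is ≤ 23 mm — R
Rifampin (19 mm) ≥ 16 mm ⇒ Susceptible
Resistant: 3/9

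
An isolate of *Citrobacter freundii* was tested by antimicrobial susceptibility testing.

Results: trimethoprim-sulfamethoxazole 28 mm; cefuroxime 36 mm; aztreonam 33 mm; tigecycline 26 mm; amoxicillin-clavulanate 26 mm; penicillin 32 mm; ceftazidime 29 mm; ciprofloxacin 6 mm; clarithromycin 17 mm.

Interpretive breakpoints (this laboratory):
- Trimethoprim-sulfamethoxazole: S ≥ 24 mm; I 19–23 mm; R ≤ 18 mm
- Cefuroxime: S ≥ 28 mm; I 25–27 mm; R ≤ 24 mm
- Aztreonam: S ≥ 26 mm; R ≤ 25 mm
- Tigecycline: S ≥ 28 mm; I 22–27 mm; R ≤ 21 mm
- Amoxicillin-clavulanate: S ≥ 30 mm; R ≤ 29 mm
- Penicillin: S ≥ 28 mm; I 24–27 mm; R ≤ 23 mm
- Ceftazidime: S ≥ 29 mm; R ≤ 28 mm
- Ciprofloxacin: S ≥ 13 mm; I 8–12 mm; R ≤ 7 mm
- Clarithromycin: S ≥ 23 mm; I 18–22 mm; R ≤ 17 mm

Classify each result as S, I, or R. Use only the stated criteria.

S, S, S, I, R, S, S, R, R

Trimethoprim-sulfamethoxazole (28 mm) ≥ 24 mm — S
Cefuroxime: 36 mm is ≥ 28 mm ⇒ S
Aztreonam: 33 mm is ≥ 26 mm → S
Tigecycline (26 mm) in 22–27 mm → Intermediate
Amoxicillin-clavulanate (26 mm) ≤ 29 mm → R
Penicillin (32 mm) ≥ 28 mm ⇒ susceptible
Ceftazidime 29 mm: ≥ 29 mm → Susceptible
Ciprofloxacin: 6 mm is ≤ 7 mm → resistant
Clarithromycin: 17 mm is ≤ 17 mm → R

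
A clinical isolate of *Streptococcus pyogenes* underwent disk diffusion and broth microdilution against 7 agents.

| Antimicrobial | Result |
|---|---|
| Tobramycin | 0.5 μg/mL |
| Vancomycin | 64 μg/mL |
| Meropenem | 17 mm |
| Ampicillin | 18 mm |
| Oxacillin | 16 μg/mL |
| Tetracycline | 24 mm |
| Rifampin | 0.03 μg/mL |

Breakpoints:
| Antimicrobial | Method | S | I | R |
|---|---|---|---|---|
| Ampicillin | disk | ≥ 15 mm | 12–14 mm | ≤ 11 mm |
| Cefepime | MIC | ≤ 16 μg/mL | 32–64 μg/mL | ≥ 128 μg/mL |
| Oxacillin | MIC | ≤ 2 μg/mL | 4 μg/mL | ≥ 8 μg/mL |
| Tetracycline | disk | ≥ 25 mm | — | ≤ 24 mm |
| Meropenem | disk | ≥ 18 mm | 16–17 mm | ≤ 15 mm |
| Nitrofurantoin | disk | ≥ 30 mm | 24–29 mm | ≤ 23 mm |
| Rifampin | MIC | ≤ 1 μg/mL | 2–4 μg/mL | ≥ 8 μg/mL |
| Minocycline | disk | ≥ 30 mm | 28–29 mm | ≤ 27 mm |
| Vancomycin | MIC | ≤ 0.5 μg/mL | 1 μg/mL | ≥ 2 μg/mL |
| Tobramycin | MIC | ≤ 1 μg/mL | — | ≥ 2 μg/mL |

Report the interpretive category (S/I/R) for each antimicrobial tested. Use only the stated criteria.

S, R, I, S, R, R, S

Tobramycin: 0.5 μg/mL is ≤ 1 μg/mL — S
Vancomycin: 64 μg/mL is ≥ 2 μg/mL ⇒ Resistant
Meropenem 17 mm: in 16–17 mm → I
Ampicillin: 18 mm is ≥ 15 mm ⇒ S
Oxacillin 16 μg/mL: ≥ 8 μg/mL — Resistant
Tetracycline (24 mm) ≤ 24 mm ⇒ Resistant
Rifampin 0.03 μg/mL: ≤ 1 μg/mL → susceptible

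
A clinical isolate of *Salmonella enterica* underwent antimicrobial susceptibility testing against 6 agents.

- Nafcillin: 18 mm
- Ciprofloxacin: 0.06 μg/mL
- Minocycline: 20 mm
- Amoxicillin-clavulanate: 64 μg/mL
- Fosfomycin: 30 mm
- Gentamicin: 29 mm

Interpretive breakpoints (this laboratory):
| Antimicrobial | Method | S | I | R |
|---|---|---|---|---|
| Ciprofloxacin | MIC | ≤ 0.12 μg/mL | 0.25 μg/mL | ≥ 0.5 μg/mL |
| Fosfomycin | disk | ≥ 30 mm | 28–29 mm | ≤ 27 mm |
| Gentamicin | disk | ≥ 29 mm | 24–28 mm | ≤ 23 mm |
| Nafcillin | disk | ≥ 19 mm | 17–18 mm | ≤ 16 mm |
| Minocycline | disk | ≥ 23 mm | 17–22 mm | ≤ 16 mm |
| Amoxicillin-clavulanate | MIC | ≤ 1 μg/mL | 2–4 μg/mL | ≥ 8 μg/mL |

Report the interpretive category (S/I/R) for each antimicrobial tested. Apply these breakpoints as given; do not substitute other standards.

Nafcillin (18 mm) in 17–18 mm ⇒ intermediate
Ciprofloxacin: 0.06 μg/mL is ≤ 0.12 μg/mL → S
Minocycline 20 mm: in 17–22 mm → Intermediate
Amoxicillin-clavulanate: 64 μg/mL is ≥ 8 μg/mL ⇒ Resistant
Fosfomycin: 30 mm is ≥ 30 mm ⇒ S
Gentamicin: 29 mm is ≥ 29 mm — susceptible

I, S, I, R, S, S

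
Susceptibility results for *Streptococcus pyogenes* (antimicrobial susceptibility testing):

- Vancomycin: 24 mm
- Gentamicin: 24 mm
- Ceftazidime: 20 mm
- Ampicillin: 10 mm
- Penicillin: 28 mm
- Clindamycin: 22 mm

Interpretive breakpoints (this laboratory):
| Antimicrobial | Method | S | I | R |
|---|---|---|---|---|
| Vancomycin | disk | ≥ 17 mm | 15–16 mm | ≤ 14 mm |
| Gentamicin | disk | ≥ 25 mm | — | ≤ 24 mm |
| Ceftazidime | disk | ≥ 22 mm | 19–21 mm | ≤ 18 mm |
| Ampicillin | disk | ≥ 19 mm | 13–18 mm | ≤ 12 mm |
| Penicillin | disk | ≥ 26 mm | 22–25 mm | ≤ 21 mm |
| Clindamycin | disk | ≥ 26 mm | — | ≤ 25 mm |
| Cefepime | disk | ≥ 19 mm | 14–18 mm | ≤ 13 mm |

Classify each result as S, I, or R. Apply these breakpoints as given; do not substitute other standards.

S, R, I, R, S, R

Vancomycin: 24 mm is ≥ 17 mm → susceptible
Gentamicin: 24 mm is ≤ 24 mm — R
Ceftazidime 20 mm: in 19–21 mm ⇒ intermediate
Ampicillin 10 mm: ≤ 12 mm — R
Penicillin: 28 mm is ≥ 26 mm — susceptible
Clindamycin 22 mm: ≤ 25 mm — R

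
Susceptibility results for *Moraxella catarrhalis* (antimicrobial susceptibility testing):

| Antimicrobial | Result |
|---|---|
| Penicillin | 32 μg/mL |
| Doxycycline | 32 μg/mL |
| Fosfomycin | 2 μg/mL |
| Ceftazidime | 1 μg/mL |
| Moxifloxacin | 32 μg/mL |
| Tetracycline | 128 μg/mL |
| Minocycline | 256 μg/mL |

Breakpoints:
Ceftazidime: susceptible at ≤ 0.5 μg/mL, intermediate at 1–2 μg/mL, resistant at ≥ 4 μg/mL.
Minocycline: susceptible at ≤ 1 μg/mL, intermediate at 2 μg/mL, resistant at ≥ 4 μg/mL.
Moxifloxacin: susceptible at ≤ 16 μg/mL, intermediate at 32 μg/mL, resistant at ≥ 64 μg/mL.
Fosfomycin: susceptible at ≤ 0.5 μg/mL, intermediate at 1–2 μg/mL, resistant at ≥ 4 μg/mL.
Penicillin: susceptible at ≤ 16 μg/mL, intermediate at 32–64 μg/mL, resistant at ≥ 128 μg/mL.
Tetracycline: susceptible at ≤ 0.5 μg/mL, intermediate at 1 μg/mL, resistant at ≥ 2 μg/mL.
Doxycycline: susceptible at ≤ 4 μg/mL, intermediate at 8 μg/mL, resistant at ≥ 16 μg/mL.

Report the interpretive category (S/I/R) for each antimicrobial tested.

Penicillin (32 μg/mL) in 32–64 μg/mL ⇒ I
Doxycycline 32 μg/mL: ≥ 16 μg/mL — resistant
Fosfomycin (2 μg/mL) in 1–2 μg/mL → Intermediate
Ceftazidime: 1 μg/mL is in 1–2 μg/mL — I
Moxifloxacin 32 μg/mL: = 32 μg/mL → I
Tetracycline: 128 μg/mL is ≥ 2 μg/mL — R
Minocycline (256 μg/mL) ≥ 4 μg/mL → R

I, R, I, I, I, R, R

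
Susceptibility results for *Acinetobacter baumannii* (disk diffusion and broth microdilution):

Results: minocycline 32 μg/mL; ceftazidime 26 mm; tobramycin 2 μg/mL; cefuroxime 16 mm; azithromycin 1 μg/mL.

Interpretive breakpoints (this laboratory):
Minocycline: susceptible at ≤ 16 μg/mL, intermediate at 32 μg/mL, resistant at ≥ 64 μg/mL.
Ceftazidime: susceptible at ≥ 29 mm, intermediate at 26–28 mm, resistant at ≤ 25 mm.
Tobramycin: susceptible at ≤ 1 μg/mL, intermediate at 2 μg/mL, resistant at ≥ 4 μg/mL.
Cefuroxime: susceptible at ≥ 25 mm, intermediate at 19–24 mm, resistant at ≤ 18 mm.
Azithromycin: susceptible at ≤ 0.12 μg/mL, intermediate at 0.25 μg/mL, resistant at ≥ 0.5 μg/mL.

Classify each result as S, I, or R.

I, I, I, R, R

Minocycline 32 μg/mL: = 32 μg/mL — I
Ceftazidime (26 mm) in 26–28 mm ⇒ I
Tobramycin 2 μg/mL: = 2 μg/mL — I
Cefuroxime 16 mm: ≤ 18 mm → resistant
Azithromycin: 1 μg/mL is ≥ 0.5 μg/mL → R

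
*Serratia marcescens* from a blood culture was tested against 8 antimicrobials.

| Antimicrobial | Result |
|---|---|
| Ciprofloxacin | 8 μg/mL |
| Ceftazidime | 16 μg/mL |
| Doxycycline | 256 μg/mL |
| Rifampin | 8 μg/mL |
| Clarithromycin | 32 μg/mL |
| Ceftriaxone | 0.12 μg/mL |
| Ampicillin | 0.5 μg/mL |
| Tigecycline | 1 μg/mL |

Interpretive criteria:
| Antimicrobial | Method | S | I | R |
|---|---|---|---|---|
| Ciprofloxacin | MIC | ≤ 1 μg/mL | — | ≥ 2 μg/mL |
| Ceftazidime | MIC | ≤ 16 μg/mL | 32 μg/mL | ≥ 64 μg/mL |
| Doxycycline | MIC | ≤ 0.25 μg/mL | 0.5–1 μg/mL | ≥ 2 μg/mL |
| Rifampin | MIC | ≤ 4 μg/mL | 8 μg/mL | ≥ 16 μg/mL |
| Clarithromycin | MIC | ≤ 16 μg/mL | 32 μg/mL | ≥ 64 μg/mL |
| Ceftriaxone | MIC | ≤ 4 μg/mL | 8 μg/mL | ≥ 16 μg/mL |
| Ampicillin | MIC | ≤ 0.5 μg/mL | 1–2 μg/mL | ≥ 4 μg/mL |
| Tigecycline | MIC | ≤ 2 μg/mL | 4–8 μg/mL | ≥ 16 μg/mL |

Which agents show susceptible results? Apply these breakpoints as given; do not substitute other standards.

Ciprofloxacin 8 μg/mL: ≥ 2 μg/mL → R
Ceftazidime: 16 μg/mL is ≤ 16 μg/mL — susceptible
Doxycycline 256 μg/mL: ≥ 2 μg/mL ⇒ R
Rifampin 8 μg/mL: = 8 μg/mL → Intermediate
Clarithromycin 32 μg/mL: = 32 μg/mL — intermediate
Ceftriaxone 0.12 μg/mL: ≤ 4 μg/mL — Susceptible
Ampicillin 0.5 μg/mL: ≤ 0.5 μg/mL → Susceptible
Tigecycline: 1 μg/mL is ≤ 2 μg/mL — susceptible

ceftazidime, ceftriaxone, ampicillin, tigecycline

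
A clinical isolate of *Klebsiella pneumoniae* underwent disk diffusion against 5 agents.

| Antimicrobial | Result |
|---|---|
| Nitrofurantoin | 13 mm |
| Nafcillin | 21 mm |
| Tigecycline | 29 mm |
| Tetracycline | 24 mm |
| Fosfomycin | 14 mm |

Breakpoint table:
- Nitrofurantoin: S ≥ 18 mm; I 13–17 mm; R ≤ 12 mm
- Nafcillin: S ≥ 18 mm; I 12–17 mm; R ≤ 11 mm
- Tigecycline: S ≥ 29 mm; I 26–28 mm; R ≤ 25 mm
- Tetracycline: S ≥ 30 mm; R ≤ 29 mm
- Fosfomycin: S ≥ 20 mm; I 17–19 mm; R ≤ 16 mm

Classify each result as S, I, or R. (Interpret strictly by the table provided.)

Nitrofurantoin: 13 mm is in 13–17 mm — intermediate
Nafcillin 21 mm: ≥ 18 mm — Susceptible
Tigecycline (29 mm) ≥ 29 mm → S
Tetracycline 24 mm: ≤ 29 mm ⇒ resistant
Fosfomycin: 14 mm is ≤ 16 mm — R

I, S, S, R, R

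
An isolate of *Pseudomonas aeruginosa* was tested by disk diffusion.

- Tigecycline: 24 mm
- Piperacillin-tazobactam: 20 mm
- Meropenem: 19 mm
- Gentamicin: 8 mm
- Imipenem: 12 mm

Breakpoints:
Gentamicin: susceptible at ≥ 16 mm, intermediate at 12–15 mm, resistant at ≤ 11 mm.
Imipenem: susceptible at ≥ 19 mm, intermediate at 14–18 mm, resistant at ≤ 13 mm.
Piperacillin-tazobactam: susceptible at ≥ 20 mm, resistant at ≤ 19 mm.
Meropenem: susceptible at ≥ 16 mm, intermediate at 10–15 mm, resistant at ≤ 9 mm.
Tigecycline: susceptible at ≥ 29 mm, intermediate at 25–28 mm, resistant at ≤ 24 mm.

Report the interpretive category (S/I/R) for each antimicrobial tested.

Tigecycline: 24 mm is ≤ 24 mm → R
Piperacillin-tazobactam 20 mm: ≥ 20 mm → Susceptible
Meropenem: 19 mm is ≥ 16 mm ⇒ S
Gentamicin: 8 mm is ≤ 11 mm → Resistant
Imipenem 12 mm: ≤ 13 mm — R

R, S, S, R, R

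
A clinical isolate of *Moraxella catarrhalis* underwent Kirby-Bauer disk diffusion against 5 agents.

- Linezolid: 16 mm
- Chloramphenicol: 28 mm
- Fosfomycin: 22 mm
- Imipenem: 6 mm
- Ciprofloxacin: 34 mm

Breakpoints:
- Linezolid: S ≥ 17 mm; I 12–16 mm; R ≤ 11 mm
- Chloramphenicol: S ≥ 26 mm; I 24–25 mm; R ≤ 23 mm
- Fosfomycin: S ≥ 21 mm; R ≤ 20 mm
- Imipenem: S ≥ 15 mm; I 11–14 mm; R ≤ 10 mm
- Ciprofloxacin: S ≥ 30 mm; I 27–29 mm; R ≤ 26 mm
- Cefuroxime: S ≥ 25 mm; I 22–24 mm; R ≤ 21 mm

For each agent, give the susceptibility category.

I, S, S, R, S

Linezolid: 16 mm is in 12–16 mm → I
Chloramphenicol (28 mm) ≥ 26 mm → susceptible
Fosfomycin 22 mm: ≥ 21 mm → susceptible
Imipenem (6 mm) ≤ 10 mm ⇒ R
Ciprofloxacin: 34 mm is ≥ 30 mm — S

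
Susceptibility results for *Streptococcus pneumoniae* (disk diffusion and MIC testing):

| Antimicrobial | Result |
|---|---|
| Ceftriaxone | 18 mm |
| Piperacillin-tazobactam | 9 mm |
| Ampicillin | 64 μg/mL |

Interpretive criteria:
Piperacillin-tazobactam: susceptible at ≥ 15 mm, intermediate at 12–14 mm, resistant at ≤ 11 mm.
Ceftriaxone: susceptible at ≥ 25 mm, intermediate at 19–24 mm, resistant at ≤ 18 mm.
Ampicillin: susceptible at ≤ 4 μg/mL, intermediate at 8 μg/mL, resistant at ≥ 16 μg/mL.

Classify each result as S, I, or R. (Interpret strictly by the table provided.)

R, R, R

Ceftriaxone: 18 mm is ≤ 18 mm ⇒ R
Piperacillin-tazobactam (9 mm) ≤ 11 mm — R
Ampicillin (64 μg/mL) ≥ 16 μg/mL → R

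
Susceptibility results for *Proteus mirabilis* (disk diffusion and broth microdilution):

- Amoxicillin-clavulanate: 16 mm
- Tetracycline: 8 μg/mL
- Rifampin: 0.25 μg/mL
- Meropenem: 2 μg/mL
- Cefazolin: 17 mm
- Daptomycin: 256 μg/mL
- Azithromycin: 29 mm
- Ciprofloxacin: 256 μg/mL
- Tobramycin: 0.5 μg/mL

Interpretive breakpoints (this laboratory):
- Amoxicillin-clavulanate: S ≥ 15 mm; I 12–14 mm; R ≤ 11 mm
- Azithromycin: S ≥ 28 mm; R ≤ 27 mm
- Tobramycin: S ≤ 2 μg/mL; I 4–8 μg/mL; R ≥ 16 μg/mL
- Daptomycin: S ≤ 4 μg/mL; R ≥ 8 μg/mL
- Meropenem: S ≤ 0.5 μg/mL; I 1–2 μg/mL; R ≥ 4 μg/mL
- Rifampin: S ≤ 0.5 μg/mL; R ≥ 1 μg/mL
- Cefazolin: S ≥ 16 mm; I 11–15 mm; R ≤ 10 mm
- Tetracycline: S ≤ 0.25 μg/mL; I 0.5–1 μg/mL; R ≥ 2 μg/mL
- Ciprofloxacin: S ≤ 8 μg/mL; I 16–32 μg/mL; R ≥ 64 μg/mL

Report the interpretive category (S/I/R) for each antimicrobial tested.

Amoxicillin-clavulanate (16 mm) ≥ 15 mm → S
Tetracycline (8 μg/mL) ≥ 2 μg/mL → Resistant
Rifampin 0.25 μg/mL: ≤ 0.5 μg/mL → S
Meropenem (2 μg/mL) in 1–2 μg/mL — intermediate
Cefazolin 17 mm: ≥ 16 mm — susceptible
Daptomycin 256 μg/mL: ≥ 8 μg/mL — resistant
Azithromycin 29 mm: ≥ 28 mm — Susceptible
Ciprofloxacin 256 μg/mL: ≥ 64 μg/mL — Resistant
Tobramycin (0.5 μg/mL) ≤ 2 μg/mL ⇒ S

S, R, S, I, S, R, S, R, S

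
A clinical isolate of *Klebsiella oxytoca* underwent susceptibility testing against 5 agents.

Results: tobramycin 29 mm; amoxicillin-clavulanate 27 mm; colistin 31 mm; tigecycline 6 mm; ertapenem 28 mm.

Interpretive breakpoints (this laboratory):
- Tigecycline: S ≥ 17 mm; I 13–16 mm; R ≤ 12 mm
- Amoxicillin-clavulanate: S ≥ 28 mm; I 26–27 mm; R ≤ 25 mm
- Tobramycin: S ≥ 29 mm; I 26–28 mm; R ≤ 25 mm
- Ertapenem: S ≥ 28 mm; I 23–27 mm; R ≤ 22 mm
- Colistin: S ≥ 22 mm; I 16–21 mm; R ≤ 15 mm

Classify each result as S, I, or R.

S, I, S, R, S

Tobramycin: 29 mm is ≥ 29 mm → Susceptible
Amoxicillin-clavulanate: 27 mm is in 26–27 mm — I
Colistin (31 mm) ≥ 22 mm → S
Tigecycline: 6 mm is ≤ 12 mm ⇒ R
Ertapenem: 28 mm is ≥ 28 mm — S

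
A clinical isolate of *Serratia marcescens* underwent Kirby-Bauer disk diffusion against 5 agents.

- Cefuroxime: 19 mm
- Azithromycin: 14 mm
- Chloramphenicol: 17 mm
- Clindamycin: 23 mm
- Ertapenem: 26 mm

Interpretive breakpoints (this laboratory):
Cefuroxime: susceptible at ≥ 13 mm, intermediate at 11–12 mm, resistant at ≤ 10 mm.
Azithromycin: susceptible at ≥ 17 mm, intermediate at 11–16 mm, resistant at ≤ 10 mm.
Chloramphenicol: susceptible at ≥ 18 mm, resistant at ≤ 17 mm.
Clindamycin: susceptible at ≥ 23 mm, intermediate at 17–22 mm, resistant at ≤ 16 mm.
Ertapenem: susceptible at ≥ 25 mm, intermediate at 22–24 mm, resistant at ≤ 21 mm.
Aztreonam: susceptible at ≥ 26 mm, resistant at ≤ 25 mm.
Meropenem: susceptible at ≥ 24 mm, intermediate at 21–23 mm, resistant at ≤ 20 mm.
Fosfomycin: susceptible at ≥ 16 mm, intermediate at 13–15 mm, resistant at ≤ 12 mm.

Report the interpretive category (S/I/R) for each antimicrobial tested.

S, I, R, S, S

Cefuroxime: 19 mm is ≥ 13 mm → Susceptible
Azithromycin 14 mm: in 11–16 mm ⇒ I
Chloramphenicol 17 mm: ≤ 17 mm → Resistant
Clindamycin (23 mm) ≥ 23 mm → susceptible
Ertapenem: 26 mm is ≥ 25 mm → Susceptible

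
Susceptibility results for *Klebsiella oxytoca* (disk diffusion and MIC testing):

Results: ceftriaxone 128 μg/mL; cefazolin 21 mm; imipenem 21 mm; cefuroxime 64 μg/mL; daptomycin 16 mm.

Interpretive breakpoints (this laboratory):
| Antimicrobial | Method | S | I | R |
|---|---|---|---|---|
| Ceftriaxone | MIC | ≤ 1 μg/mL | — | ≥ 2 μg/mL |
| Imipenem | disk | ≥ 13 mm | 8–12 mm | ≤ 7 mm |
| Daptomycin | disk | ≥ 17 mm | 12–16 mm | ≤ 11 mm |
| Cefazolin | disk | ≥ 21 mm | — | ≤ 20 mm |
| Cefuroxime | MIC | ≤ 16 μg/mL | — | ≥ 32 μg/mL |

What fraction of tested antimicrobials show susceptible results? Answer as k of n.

2 of 5

Ceftriaxone: 128 μg/mL is ≥ 2 μg/mL → Resistant
Cefazolin (21 mm) ≥ 21 mm → susceptible
Imipenem: 21 mm is ≥ 13 mm ⇒ S
Cefuroxime (64 μg/mL) ≥ 32 μg/mL → R
Daptomycin: 16 mm is in 12–16 mm ⇒ intermediate
Susceptible: 2/5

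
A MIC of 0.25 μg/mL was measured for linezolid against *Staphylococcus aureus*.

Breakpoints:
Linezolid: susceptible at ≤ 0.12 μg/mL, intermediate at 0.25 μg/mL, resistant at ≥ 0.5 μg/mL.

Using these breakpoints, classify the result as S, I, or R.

Linezolid (0.25 μg/mL) = 0.25 μg/mL → Intermediate

Intermediate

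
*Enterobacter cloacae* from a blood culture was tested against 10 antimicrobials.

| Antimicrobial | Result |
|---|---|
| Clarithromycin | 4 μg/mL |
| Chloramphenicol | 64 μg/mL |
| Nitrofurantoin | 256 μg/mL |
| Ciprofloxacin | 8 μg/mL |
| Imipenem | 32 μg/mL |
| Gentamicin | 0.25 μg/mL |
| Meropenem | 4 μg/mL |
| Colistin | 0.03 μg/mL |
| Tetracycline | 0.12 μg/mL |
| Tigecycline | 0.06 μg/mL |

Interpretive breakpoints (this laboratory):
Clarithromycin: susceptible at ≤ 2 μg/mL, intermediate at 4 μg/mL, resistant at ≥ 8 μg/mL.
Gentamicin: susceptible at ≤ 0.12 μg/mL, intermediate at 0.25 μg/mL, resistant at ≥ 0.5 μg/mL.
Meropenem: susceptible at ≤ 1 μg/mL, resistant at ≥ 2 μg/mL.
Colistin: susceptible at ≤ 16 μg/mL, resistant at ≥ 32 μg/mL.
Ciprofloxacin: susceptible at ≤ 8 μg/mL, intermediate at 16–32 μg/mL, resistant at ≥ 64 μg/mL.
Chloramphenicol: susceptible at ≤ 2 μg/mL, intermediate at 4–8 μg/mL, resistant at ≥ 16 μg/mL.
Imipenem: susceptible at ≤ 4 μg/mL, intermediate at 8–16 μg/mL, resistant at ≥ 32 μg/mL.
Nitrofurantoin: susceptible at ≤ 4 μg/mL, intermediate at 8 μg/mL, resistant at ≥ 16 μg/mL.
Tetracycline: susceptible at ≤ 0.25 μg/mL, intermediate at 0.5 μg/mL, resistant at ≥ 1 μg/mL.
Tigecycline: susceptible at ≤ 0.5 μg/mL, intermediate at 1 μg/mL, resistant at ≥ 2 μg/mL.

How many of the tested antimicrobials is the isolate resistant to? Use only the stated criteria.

4

Clarithromycin 4 μg/mL: = 4 μg/mL ⇒ Intermediate
Chloramphenicol 64 μg/mL: ≥ 16 μg/mL → resistant
Nitrofurantoin 256 μg/mL: ≥ 16 μg/mL — R
Ciprofloxacin (8 μg/mL) ≤ 8 μg/mL — S
Imipenem 32 μg/mL: ≥ 32 μg/mL → R
Gentamicin (0.25 μg/mL) = 0.25 μg/mL — intermediate
Meropenem: 4 μg/mL is ≥ 2 μg/mL — R
Colistin 0.03 μg/mL: ≤ 16 μg/mL → susceptible
Tetracycline 0.12 μg/mL: ≤ 0.25 μg/mL → S
Tigecycline: 0.06 μg/mL is ≤ 0.5 μg/mL — susceptible
Resistant: 4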